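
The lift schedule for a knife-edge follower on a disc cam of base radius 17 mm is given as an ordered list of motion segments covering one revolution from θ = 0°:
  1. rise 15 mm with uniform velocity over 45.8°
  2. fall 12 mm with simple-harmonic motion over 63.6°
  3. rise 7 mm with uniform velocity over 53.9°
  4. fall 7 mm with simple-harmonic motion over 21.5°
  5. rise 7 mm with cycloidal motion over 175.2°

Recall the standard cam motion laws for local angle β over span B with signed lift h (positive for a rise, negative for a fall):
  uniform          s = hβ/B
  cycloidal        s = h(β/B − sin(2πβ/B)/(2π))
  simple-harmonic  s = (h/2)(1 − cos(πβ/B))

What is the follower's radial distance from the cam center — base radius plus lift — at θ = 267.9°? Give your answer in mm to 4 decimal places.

seg 1 [0°–45.8°] uniform, h=15: full span → s += 15 → s = 15.0000
seg 2 [45.8°–109.4°] simple-harmonic, h=-12: full span → s += -12 → s = 3.0000
seg 3 [109.4°–163.3°] uniform, h=7: full span → s += 7 → s = 10.0000
seg 4 [163.3°–184.8°] simple-harmonic, h=-7: full span → s += -7 → s = 3.0000
seg 5 [184.8°–360°] cycloidal, h=7: θ=267.9° here. β=83.1, B=175.2. 7·(0.4743 − sin(2π·0.4743)/(2π)) = 3.1412 → s = 6.1412
radial distance = base radius + s = 17 + 6.1412 = 23.1412

23.1412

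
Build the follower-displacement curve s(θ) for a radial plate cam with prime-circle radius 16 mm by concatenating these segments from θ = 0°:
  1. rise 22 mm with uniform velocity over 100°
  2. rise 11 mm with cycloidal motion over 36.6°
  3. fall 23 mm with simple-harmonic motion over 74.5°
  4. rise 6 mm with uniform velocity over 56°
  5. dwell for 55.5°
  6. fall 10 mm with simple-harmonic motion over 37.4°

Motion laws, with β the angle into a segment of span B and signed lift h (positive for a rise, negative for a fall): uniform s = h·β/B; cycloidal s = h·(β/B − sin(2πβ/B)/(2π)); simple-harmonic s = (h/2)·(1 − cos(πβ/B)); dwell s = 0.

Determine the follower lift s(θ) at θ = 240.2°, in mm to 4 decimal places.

seg 1 [0°–100°] uniform, h=22: full span → s += 22 → s = 22.0000
seg 2 [100°–136.6°] cycloidal, h=11: full span → s += 11 → s = 33.0000
seg 3 [136.6°–211.1°] simple-harmonic, h=-23: full span → s += -23 → s = 10.0000
seg 4 [211.1°–267.1°] uniform, h=6: θ=240.2° here. β=29.1, B=56. 6·29.1/56 = 3.1179 → s = 13.1179

13.1179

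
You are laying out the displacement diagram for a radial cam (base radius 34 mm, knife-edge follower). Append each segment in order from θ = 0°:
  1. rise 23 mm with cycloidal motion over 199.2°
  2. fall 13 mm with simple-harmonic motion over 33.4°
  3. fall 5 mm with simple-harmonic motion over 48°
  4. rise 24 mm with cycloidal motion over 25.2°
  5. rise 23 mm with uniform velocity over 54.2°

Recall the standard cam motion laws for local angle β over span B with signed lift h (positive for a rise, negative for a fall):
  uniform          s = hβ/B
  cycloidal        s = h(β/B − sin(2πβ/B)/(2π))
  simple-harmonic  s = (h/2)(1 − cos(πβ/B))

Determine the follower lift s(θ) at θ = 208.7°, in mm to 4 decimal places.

seg 1 [0°–199.2°] cycloidal, h=23: full span → s += 23 → s = 23.0000
seg 2 [199.2°–232.6°] simple-harmonic, h=-13: θ=208.7° here. β=9.5, B=33.4. -13/2·(1 − cos(π·0.2844)) = -2.4269 → s = 20.5731

20.5731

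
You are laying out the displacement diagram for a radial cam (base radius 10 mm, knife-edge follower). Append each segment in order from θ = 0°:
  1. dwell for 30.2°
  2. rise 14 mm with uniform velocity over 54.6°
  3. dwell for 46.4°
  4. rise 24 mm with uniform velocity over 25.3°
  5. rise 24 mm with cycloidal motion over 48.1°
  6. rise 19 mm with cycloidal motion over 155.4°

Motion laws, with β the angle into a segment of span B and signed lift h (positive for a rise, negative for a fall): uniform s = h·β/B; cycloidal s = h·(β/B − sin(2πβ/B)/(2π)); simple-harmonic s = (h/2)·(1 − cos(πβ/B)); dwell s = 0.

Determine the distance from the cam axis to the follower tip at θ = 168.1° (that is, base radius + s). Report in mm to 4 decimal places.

seg 1 [0°–30.2°] dwell: s stays 0.0000
seg 2 [30.2°–84.8°] uniform, h=14: full span → s += 14 → s = 14.0000
seg 3 [84.8°–131.2°] dwell: s stays 14.0000
seg 4 [131.2°–156.5°] uniform, h=24: full span → s += 24 → s = 38.0000
seg 5 [156.5°–204.6°] cycloidal, h=24: θ=168.1° here. β=11.6, B=48.1. 24·(0.2412 − sin(2π·0.2412)/(2π)) = 1.9741 → s = 39.9741
radial distance = base radius + s = 10 + 39.9741 = 49.9741

49.9741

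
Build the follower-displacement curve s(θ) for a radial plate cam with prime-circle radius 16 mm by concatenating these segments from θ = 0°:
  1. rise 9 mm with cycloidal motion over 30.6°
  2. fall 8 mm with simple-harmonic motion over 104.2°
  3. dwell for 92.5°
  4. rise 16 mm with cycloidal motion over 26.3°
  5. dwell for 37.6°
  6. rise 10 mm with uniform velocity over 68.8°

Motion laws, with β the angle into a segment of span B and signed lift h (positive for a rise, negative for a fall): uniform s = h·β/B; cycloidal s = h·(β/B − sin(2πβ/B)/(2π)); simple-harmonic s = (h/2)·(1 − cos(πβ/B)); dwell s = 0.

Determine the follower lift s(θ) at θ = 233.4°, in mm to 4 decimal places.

seg 1 [0°–30.6°] cycloidal, h=9: full span → s += 9 → s = 9.0000
seg 2 [30.6°–134.8°] simple-harmonic, h=-8: full span → s += -8 → s = 1.0000
seg 3 [134.8°–227.3°] dwell: s stays 1.0000
seg 4 [227.3°–253.6°] cycloidal, h=16: θ=233.4° here. β=6.1, B=26.3. 16·(0.2319 − sin(2π·0.2319)/(2π)) = 1.1809 → s = 2.1809

2.1809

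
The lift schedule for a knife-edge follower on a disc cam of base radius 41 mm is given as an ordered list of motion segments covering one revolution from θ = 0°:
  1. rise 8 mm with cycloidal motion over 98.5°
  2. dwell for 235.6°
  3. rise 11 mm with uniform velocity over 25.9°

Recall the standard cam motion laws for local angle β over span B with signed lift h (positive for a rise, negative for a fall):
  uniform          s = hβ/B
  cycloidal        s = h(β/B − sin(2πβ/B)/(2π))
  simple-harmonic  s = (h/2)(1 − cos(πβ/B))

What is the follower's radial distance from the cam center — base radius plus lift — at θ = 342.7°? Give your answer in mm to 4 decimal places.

seg 1 [0°–98.5°] cycloidal, h=8: full span → s += 8 → s = 8.0000
seg 2 [98.5°–334.1°] dwell: s stays 8.0000
seg 3 [334.1°–360°] uniform, h=11: θ=342.7° here. β=8.6, B=25.9. 11·8.6/25.9 = 3.6525 → s = 11.6525
radial distance = base radius + s = 41 + 11.6525 = 52.6525

52.6525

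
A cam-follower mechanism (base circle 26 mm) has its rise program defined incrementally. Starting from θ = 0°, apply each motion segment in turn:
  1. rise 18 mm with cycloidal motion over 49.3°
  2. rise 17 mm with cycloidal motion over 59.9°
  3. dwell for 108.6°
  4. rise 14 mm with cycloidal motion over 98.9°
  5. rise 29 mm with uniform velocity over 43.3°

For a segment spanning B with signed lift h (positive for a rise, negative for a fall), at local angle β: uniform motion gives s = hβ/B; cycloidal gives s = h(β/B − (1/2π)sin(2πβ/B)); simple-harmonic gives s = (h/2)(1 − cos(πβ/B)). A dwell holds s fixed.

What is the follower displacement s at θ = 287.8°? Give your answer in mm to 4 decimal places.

seg 1 [0°–49.3°] cycloidal, h=18: full span → s += 18 → s = 18.0000
seg 2 [49.3°–109.2°] cycloidal, h=17: full span → s += 17 → s = 35.0000
seg 3 [109.2°–217.8°] dwell: s stays 35.0000
seg 4 [217.8°–316.7°] cycloidal, h=14: θ=287.8° here. β=70, B=98.9. 14·(0.7078 − sin(2π·0.7078)/(2π)) = 12.0592 → s = 47.0592

47.0592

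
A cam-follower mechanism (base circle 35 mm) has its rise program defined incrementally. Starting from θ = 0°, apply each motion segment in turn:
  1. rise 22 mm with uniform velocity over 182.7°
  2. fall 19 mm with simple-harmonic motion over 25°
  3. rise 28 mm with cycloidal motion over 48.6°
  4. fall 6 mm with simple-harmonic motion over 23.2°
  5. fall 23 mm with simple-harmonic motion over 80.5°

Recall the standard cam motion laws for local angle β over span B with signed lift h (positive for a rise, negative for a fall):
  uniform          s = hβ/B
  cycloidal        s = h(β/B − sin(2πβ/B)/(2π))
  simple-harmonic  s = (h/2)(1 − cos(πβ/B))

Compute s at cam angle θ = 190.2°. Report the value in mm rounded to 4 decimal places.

seg 1 [0°–182.7°] uniform, h=22: full span → s += 22 → s = 22.0000
seg 2 [182.7°–207.7°] simple-harmonic, h=-19: θ=190.2° here. β=7.5, B=25. -19/2·(1 − cos(π·0.3000)) = -3.9160 → s = 18.0840

18.0840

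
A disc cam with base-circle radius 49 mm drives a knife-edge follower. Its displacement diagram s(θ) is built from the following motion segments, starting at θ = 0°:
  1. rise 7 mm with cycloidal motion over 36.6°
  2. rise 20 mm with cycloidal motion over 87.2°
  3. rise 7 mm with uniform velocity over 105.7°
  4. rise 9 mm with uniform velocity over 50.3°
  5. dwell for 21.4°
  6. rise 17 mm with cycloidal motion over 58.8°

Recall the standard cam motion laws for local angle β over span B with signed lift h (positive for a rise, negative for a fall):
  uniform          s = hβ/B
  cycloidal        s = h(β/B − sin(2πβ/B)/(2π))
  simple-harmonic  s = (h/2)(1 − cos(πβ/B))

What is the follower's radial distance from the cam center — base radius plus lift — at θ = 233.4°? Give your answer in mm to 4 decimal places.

seg 1 [0°–36.6°] cycloidal, h=7: full span → s += 7 → s = 7.0000
seg 2 [36.6°–123.8°] cycloidal, h=20: full span → s += 20 → s = 27.0000
seg 3 [123.8°–229.5°] uniform, h=7: full span → s += 7 → s = 34.0000
seg 4 [229.5°–279.8°] uniform, h=9: θ=233.4° here. β=3.9, B=50.3. 9·3.9/50.3 = 0.6978 → s = 34.6978
radial distance = base radius + s = 49 + 34.6978 = 83.6978

83.6978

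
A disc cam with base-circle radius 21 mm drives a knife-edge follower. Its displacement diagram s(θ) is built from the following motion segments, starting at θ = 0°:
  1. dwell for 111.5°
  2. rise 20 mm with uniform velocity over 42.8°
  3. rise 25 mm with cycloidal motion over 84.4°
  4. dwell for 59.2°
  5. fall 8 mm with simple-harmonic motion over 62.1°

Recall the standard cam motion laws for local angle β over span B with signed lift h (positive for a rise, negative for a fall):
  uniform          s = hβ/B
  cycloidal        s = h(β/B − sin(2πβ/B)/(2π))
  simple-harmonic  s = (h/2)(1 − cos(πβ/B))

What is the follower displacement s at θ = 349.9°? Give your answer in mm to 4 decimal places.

seg 1 [0°–111.5°] dwell: s stays 0.0000
seg 2 [111.5°–154.3°] uniform, h=20: full span → s += 20 → s = 20.0000
seg 3 [154.3°–238.7°] cycloidal, h=25: full span → s += 25 → s = 45.0000
seg 4 [238.7°–297.9°] dwell: s stays 45.0000
seg 5 [297.9°–360°] simple-harmonic, h=-8: θ=349.9° here. β=52, B=62.1. -8/2·(1 − cos(π·0.8374)) = -7.4891 → s = 37.5109

37.5109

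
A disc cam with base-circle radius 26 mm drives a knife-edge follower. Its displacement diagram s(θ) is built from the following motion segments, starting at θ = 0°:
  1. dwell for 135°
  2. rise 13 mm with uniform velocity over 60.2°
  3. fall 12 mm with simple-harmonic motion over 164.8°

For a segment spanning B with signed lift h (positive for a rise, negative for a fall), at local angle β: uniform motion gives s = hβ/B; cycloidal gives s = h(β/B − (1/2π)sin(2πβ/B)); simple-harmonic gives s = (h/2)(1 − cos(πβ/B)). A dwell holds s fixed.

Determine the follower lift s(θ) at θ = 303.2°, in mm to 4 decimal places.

seg 1 [0°–135°] dwell: s stays 0.0000
seg 2 [135°–195.2°] uniform, h=13: full span → s += 13 → s = 13.0000
seg 3 [195.2°–360°] simple-harmonic, h=-12: θ=303.2° here. β=108, B=164.8. -12/2·(1 − cos(π·0.6553)) = -8.8132 → s = 4.1868

4.1868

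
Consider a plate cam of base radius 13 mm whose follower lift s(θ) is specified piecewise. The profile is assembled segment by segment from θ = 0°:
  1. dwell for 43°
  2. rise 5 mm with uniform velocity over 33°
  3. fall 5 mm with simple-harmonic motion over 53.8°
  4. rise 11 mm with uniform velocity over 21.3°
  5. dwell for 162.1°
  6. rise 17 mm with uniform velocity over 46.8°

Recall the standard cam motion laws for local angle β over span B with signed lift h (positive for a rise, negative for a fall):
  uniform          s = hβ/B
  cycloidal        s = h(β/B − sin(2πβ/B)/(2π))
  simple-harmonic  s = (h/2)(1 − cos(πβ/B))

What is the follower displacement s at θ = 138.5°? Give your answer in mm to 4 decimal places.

seg 1 [0°–43°] dwell: s stays 0.0000
seg 2 [43°–76°] uniform, h=5: full span → s += 5 → s = 5.0000
seg 3 [76°–129.8°] simple-harmonic, h=-5: full span → s += -5 → s = 0.0000
seg 4 [129.8°–151.1°] uniform, h=11: θ=138.5° here. β=8.7, B=21.3. 11·8.7/21.3 = 4.4930 → s = 4.4930

4.4930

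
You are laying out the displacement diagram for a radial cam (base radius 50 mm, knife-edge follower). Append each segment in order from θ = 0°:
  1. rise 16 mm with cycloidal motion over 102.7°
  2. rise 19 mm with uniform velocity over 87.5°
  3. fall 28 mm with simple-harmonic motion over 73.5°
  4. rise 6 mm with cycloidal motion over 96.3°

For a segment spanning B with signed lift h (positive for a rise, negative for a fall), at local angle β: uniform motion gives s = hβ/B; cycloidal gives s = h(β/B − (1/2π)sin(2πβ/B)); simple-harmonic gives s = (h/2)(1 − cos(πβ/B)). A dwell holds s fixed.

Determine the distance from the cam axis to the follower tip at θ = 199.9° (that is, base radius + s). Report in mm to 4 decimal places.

seg 1 [0°–102.7°] cycloidal, h=16: full span → s += 16 → s = 16.0000
seg 2 [102.7°–190.2°] uniform, h=19: full span → s += 19 → s = 35.0000
seg 3 [190.2°–263.7°] simple-harmonic, h=-28: θ=199.9° here. β=9.7, B=73.5. -28/2·(1 − cos(π·0.1320)) = -1.1861 → s = 33.8139
radial distance = base radius + s = 50 + 33.8139 = 83.8139

83.8139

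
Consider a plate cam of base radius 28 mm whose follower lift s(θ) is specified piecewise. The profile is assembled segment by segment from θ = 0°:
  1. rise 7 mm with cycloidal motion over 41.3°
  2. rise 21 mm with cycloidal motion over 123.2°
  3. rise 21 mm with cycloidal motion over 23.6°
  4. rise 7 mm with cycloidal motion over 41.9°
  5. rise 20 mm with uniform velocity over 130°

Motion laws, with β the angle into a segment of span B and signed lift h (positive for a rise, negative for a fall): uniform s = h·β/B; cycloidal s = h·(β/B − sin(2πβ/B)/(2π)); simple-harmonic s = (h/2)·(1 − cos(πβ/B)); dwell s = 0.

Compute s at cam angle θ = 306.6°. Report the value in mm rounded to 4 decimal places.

seg 1 [0°–41.3°] cycloidal, h=7: full span → s += 7 → s = 7.0000
seg 2 [41.3°–164.5°] cycloidal, h=21: full span → s += 21 → s = 28.0000
seg 3 [164.5°–188.1°] cycloidal, h=21: full span → s += 21 → s = 49.0000
seg 4 [188.1°–230°] cycloidal, h=7: full span → s += 7 → s = 56.0000
seg 5 [230°–360°] uniform, h=20: θ=306.6° here. β=76.6, B=130. 20·76.6/130 = 11.7846 → s = 67.7846

67.7846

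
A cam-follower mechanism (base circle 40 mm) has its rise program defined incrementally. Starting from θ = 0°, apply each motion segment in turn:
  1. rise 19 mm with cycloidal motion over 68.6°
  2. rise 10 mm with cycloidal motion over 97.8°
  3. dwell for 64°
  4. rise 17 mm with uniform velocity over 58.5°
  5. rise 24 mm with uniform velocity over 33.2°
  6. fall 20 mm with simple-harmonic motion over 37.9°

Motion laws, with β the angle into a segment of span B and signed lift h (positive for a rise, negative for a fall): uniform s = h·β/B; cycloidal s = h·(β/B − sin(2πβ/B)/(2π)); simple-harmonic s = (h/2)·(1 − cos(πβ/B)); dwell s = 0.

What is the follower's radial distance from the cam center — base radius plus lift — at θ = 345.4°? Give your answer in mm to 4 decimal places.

seg 1 [0°–68.6°] cycloidal, h=19: full span → s += 19 → s = 19.0000
seg 2 [68.6°–166.4°] cycloidal, h=10: full span → s += 10 → s = 29.0000
seg 3 [166.4°–230.4°] dwell: s stays 29.0000
seg 4 [230.4°–288.9°] uniform, h=17: full span → s += 17 → s = 46.0000
seg 5 [288.9°–322.1°] uniform, h=24: full span → s += 24 → s = 70.0000
seg 6 [322.1°–360°] simple-harmonic, h=-20: θ=345.4° here. β=23.3, B=37.9. -20/2·(1 − cos(π·0.6148)) = -13.5282 → s = 56.4718
radial distance = base radius + s = 40 + 56.4718 = 96.4718

96.4718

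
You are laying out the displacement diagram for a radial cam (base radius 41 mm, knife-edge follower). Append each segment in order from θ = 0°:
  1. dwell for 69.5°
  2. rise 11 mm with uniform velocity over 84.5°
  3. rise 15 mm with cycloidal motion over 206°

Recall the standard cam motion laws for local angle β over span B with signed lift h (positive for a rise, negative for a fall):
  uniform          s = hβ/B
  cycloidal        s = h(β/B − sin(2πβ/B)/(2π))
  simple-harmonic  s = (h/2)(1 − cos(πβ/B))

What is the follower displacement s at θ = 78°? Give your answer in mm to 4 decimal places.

seg 1 [0°–69.5°] dwell: s stays 0.0000
seg 2 [69.5°–154°] uniform, h=11: θ=78° here. β=8.5, B=84.5. 11·8.5/84.5 = 1.1065 → s = 1.1065

1.1065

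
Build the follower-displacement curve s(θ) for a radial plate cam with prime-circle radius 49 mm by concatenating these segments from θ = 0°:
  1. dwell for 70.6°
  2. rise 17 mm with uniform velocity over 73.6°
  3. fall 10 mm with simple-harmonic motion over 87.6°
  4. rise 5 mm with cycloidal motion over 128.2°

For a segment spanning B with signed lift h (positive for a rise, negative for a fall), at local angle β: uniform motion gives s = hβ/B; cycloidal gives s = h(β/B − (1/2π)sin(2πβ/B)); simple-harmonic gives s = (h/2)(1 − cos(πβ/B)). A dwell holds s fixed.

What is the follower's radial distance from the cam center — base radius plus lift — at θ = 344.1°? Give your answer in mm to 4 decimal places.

seg 1 [0°–70.6°] dwell: s stays 0.0000
seg 2 [70.6°–144.2°] uniform, h=17: full span → s += 17 → s = 17.0000
seg 3 [144.2°–231.8°] simple-harmonic, h=-10: full span → s += -10 → s = 7.0000
seg 4 [231.8°–360°] cycloidal, h=5: θ=344.1° here. β=112.3, B=128.2. 5·(0.8760 − sin(2π·0.8760)/(2π)) = 4.9391 → s = 11.9391
radial distance = base radius + s = 49 + 11.9391 = 60.9391

60.9391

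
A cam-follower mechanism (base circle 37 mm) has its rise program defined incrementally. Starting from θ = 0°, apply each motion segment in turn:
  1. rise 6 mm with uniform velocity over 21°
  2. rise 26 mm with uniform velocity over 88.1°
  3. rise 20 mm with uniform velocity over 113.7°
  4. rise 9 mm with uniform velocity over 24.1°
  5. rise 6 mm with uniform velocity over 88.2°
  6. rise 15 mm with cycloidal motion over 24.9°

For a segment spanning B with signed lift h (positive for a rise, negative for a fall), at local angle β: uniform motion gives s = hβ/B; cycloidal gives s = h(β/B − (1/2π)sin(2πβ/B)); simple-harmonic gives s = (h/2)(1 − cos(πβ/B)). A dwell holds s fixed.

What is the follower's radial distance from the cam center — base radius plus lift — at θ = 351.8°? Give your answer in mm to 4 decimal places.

seg 1 [0°–21°] uniform, h=6: full span → s += 6 → s = 6.0000
seg 2 [21°–109.1°] uniform, h=26: full span → s += 26 → s = 32.0000
seg 3 [109.1°–222.8°] uniform, h=20: full span → s += 20 → s = 52.0000
seg 4 [222.8°–246.9°] uniform, h=9: full span → s += 9 → s = 61.0000
seg 5 [246.9°–335.1°] uniform, h=6: full span → s += 6 → s = 67.0000
seg 6 [335.1°–360°] cycloidal, h=15: θ=351.8° here. β=16.7, B=24.9. 15·(0.6707 − sin(2π·0.6707)/(2π)) = 12.1572 → s = 79.1572
radial distance = base radius + s = 37 + 79.1572 = 116.1572

116.1572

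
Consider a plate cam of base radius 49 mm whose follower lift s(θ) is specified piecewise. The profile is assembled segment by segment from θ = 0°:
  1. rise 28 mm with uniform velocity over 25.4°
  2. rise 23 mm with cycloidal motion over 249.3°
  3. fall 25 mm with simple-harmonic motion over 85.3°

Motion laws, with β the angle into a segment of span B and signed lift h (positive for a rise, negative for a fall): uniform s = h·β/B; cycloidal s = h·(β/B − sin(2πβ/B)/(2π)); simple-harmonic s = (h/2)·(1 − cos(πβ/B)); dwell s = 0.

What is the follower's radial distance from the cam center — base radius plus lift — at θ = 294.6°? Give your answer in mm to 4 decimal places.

seg 1 [0°–25.4°] uniform, h=28: full span → s += 28 → s = 28.0000
seg 2 [25.4°–274.7°] cycloidal, h=23: full span → s += 23 → s = 51.0000
seg 3 [274.7°–360°] simple-harmonic, h=-25: θ=294.6° here. β=19.9, B=85.3. -25/2·(1 − cos(π·0.2333)) = -3.2097 → s = 47.7903
radial distance = base radius + s = 49 + 47.7903 = 96.7903

96.7903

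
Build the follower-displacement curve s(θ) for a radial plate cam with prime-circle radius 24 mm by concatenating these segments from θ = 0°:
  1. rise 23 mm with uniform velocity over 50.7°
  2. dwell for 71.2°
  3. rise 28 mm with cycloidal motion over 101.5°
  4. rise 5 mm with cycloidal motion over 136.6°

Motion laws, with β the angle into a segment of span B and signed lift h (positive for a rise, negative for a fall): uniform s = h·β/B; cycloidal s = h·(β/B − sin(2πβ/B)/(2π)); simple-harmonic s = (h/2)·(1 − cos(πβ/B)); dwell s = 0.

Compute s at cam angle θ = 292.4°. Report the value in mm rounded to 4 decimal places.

seg 1 [0°–50.7°] uniform, h=23: full span → s += 23 → s = 23.0000
seg 2 [50.7°–121.9°] dwell: s stays 23.0000
seg 3 [121.9°–223.4°] cycloidal, h=28: full span → s += 28 → s = 51.0000
seg 4 [223.4°–360°] cycloidal, h=5: θ=292.4° here. β=69, B=136.6. 5·(0.5051 − sin(2π·0.5051)/(2π)) = 2.5512 → s = 53.5512

53.5512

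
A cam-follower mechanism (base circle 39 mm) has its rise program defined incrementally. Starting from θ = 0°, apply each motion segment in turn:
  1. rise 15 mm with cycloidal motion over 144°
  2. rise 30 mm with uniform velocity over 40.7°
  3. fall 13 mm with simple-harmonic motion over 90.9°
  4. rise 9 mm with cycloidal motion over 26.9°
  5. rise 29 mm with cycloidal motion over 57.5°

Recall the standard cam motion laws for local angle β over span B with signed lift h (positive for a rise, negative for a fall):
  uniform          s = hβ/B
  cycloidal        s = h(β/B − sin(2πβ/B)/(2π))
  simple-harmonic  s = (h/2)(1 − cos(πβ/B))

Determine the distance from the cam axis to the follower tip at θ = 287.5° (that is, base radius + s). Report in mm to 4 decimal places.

seg 1 [0°–144°] cycloidal, h=15: full span → s += 15 → s = 15.0000
seg 2 [144°–184.7°] uniform, h=30: full span → s += 30 → s = 45.0000
seg 3 [184.7°–275.6°] simple-harmonic, h=-13: full span → s += -13 → s = 32.0000
seg 4 [275.6°–302.5°] cycloidal, h=9: θ=287.5° here. β=11.9, B=26.9. 9·(0.4424 − sin(2π·0.4424)/(2π)) = 3.4741 → s = 35.4741
radial distance = base radius + s = 39 + 35.4741 = 74.4741

74.4741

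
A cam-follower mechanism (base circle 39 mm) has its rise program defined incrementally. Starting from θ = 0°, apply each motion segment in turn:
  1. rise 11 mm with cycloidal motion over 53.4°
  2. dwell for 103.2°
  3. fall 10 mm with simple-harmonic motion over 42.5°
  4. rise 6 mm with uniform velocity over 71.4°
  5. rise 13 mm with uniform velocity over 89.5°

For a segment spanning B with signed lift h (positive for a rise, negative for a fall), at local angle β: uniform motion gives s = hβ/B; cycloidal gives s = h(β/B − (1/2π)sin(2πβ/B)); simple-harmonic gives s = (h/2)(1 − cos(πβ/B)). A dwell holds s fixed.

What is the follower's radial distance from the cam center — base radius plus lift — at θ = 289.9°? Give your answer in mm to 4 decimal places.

seg 1 [0°–53.4°] cycloidal, h=11: full span → s += 11 → s = 11.0000
seg 2 [53.4°–156.6°] dwell: s stays 11.0000
seg 3 [156.6°–199.1°] simple-harmonic, h=-10: full span → s += -10 → s = 1.0000
seg 4 [199.1°–270.5°] uniform, h=6: full span → s += 6 → s = 7.0000
seg 5 [270.5°–360°] uniform, h=13: θ=289.9° here. β=19.4, B=89.5. 13·19.4/89.5 = 2.8179 → s = 9.8179
radial distance = base radius + s = 39 + 9.8179 = 48.8179

48.8179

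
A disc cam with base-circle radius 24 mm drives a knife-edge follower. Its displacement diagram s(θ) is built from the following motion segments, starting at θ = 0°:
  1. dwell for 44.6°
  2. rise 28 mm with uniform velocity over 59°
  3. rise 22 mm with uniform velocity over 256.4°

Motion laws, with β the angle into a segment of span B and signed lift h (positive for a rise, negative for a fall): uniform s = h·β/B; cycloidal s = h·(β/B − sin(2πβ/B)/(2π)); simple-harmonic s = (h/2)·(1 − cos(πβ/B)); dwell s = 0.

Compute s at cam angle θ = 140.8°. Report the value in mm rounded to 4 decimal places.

seg 1 [0°–44.6°] dwell: s stays 0.0000
seg 2 [44.6°–103.6°] uniform, h=28: full span → s += 28 → s = 28.0000
seg 3 [103.6°–360°] uniform, h=22: θ=140.8° here. β=37.2, B=256.4. 22·37.2/256.4 = 3.1919 → s = 31.1919

31.1919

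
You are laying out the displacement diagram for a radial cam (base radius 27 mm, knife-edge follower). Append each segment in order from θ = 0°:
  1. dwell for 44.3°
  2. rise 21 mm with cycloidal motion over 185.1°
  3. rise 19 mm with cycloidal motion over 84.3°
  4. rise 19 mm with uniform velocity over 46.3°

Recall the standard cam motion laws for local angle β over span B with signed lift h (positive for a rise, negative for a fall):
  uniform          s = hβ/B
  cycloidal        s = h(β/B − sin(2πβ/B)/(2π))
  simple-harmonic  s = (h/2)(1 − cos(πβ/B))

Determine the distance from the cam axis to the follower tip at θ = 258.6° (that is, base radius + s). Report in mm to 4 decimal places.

seg 1 [0°–44.3°] dwell: s stays 0.0000
seg 2 [44.3°–229.4°] cycloidal, h=21: full span → s += 21 → s = 21.0000
seg 3 [229.4°–313.7°] cycloidal, h=19: θ=258.6° here. β=29.2, B=84.3. 19·(0.3464 − sin(2π·0.3464)/(2π)) = 4.0951 → s = 25.0951
radial distance = base radius + s = 27 + 25.0951 = 52.0951

52.0951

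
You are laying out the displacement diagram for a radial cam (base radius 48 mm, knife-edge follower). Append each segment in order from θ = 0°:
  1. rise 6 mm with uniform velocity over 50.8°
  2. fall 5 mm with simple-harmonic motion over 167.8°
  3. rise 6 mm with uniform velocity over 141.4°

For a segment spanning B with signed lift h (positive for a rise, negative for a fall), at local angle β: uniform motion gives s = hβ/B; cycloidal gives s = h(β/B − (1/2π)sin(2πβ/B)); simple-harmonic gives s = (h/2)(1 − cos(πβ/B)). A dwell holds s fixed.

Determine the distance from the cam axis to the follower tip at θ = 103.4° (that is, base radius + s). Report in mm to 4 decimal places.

seg 1 [0°–50.8°] uniform, h=6: full span → s += 6 → s = 6.0000
seg 2 [50.8°–218.6°] simple-harmonic, h=-5: θ=103.4° here. β=52.6, B=167.8. -5/2·(1 − cos(π·0.3135)) = -1.1174 → s = 4.8826
radial distance = base radius + s = 48 + 4.8826 = 52.8826

52.8826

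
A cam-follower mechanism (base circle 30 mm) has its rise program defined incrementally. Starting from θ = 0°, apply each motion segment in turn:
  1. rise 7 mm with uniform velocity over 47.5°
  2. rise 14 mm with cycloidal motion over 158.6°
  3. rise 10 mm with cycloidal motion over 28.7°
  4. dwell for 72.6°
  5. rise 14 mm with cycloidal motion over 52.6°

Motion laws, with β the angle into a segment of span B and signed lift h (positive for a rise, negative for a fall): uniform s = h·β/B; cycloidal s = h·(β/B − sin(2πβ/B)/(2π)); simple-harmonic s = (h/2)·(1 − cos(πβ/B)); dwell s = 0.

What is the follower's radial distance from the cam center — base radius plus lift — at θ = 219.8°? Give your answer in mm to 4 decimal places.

seg 1 [0°–47.5°] uniform, h=7: full span → s += 7 → s = 7.0000
seg 2 [47.5°–206.1°] cycloidal, h=14: full span → s += 14 → s = 21.0000
seg 3 [206.1°–234.8°] cycloidal, h=10: θ=219.8° here. β=13.7, B=28.7. 10·(0.4774 − sin(2π·0.4774)/(2π)) = 4.5478 → s = 25.5478
radial distance = base radius + s = 30 + 25.5478 = 55.5478

55.5478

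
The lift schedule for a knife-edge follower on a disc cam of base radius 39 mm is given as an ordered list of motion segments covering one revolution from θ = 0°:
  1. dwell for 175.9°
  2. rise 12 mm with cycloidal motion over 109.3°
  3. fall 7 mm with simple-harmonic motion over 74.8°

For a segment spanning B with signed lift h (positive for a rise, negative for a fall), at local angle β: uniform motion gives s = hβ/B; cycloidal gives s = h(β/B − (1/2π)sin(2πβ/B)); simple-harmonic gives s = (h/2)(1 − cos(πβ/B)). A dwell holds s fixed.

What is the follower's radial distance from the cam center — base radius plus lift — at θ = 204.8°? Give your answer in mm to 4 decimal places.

seg 1 [0°–175.9°] dwell: s stays 0.0000
seg 2 [175.9°–285.2°] cycloidal, h=12: θ=204.8° here. β=28.9, B=109.3. 12·(0.2644 − sin(2π·0.2644)/(2π)) = 1.2709 → s = 1.2709
radial distance = base radius + s = 39 + 1.2709 = 40.2709

40.2709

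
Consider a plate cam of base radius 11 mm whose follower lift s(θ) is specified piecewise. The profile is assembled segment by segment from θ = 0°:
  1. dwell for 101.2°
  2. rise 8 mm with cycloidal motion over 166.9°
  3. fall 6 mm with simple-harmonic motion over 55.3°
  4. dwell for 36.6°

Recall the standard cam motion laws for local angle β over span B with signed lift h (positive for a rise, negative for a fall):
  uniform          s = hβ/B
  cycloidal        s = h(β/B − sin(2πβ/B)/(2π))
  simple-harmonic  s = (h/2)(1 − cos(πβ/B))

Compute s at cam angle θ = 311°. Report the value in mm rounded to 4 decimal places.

seg 1 [0°–101.2°] dwell: s stays 0.0000
seg 2 [101.2°–268.1°] cycloidal, h=8: full span → s += 8 → s = 8.0000
seg 3 [268.1°–323.4°] simple-harmonic, h=-6: θ=311° here. β=42.9, B=55.3. -6/2·(1 − cos(π·0.7758)) = -5.2859 → s = 2.7141

2.7141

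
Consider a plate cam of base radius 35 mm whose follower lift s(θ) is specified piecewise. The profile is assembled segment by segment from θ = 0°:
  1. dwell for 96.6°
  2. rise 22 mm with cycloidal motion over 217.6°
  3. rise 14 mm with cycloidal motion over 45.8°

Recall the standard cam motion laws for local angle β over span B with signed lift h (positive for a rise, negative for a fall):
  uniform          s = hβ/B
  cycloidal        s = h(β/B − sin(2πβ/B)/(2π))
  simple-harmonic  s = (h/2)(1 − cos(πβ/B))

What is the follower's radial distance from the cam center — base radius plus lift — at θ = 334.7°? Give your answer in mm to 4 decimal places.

seg 1 [0°–96.6°] dwell: s stays 0.0000
seg 2 [96.6°–314.2°] cycloidal, h=22: full span → s += 22 → s = 22.0000
seg 3 [314.2°–360°] cycloidal, h=14: θ=334.7° here. β=20.5, B=45.8. 14·(0.4476 − sin(2π·0.4476)/(2π)) = 5.5459 → s = 27.5459
radial distance = base radius + s = 35 + 27.5459 = 62.5459

62.5459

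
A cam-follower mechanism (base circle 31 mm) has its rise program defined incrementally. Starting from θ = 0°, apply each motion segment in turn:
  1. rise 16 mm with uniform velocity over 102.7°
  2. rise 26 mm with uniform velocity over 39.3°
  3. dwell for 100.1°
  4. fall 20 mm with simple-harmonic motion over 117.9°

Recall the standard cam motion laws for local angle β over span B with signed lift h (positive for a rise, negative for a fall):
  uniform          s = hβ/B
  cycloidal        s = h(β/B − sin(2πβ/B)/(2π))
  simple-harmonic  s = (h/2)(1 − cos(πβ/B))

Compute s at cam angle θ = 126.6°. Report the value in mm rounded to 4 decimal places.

seg 1 [0°–102.7°] uniform, h=16: full span → s += 16 → s = 16.0000
seg 2 [102.7°–142°] uniform, h=26: θ=126.6° here. β=23.9, B=39.3. 26·23.9/39.3 = 15.8117 → s = 31.8117

31.8117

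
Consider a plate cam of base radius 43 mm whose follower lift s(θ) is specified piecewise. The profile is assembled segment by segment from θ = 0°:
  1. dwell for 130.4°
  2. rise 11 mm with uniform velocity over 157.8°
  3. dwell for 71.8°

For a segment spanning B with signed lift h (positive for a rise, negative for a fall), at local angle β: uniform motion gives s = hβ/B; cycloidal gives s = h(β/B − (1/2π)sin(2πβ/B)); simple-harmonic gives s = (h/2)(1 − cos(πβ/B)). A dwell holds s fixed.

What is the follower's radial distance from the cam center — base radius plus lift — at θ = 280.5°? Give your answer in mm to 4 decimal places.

seg 1 [0°–130.4°] dwell: s stays 0.0000
seg 2 [130.4°–288.2°] uniform, h=11: θ=280.5° here. β=150.1, B=157.8. 11·150.1/157.8 = 10.4632 → s = 10.4632
radial distance = base radius + s = 43 + 10.4632 = 53.4632

53.4632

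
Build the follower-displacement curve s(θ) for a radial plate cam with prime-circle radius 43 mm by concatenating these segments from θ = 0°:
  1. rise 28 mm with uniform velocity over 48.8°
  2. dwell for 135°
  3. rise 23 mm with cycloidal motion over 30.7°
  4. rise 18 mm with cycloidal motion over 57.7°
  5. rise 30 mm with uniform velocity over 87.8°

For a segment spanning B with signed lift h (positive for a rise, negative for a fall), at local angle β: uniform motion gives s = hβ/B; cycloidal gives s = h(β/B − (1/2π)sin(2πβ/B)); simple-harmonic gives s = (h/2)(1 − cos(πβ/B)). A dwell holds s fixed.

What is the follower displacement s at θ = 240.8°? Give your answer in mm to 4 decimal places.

seg 1 [0°–48.8°] uniform, h=28: full span → s += 28 → s = 28.0000
seg 2 [48.8°–183.8°] dwell: s stays 28.0000
seg 3 [183.8°–214.5°] cycloidal, h=23: full span → s += 23 → s = 51.0000
seg 4 [214.5°–272.2°] cycloidal, h=18: θ=240.8° here. β=26.3, B=57.7. 18·(0.4558 − sin(2π·0.4558)/(2π)) = 7.4192 → s = 58.4192

58.4192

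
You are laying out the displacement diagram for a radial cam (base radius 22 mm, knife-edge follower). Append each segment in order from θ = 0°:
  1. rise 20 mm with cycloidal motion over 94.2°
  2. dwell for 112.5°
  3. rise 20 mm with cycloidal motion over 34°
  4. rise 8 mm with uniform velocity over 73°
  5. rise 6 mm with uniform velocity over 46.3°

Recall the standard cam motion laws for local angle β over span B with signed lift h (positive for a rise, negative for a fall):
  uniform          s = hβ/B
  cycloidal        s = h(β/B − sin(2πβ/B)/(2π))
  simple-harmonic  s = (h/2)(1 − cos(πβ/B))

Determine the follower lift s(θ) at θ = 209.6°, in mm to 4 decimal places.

seg 1 [0°–94.2°] cycloidal, h=20: full span → s += 20 → s = 20.0000
seg 2 [94.2°–206.7°] dwell: s stays 20.0000
seg 3 [206.7°–240.7°] cycloidal, h=20: θ=209.6° here. β=2.9, B=34. 20·(0.0853 − sin(2π·0.0853)/(2π)) = 0.0805 → s = 20.0805

20.0805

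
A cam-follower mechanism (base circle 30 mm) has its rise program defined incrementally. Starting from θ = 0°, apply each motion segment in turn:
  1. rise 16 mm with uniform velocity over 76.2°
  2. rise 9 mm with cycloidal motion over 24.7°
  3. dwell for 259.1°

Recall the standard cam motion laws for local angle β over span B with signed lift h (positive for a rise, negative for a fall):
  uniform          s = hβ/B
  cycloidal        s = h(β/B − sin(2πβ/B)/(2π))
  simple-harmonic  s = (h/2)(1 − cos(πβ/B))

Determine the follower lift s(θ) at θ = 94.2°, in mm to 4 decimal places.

seg 1 [0°–76.2°] uniform, h=16: full span → s += 16 → s = 16.0000
seg 2 [76.2°–100.9°] cycloidal, h=9: θ=94.2° here. β=18, B=24.7. 9·(0.7287 − sin(2π·0.7287)/(2π)) = 7.9783 → s = 23.9783

23.9783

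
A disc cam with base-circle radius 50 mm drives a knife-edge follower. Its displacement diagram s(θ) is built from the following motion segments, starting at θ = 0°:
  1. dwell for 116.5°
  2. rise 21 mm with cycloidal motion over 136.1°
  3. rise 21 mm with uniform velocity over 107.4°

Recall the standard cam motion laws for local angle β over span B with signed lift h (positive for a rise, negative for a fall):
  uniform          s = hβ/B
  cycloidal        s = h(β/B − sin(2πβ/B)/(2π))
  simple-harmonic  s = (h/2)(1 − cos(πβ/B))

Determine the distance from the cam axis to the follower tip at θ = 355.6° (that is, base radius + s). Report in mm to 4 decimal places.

seg 1 [0°–116.5°] dwell: s stays 0.0000
seg 2 [116.5°–252.6°] cycloidal, h=21: full span → s += 21 → s = 21.0000
seg 3 [252.6°–360°] uniform, h=21: θ=355.6° here. β=103, B=107.4. 21·103/107.4 = 20.1397 → s = 41.1397
radial distance = base radius + s = 50 + 41.1397 = 91.1397

91.1397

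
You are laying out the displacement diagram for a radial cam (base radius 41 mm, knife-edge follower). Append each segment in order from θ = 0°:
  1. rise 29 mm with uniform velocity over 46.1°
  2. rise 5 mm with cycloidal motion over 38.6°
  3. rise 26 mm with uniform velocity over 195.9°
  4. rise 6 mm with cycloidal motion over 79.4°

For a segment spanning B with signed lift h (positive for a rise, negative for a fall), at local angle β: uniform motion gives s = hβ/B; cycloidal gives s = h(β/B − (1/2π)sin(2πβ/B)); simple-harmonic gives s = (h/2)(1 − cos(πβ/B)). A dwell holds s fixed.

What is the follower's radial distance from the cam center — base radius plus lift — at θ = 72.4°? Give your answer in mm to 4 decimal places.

seg 1 [0°–46.1°] uniform, h=29: full span → s += 29 → s = 29.0000
seg 2 [46.1°–84.7°] cycloidal, h=5: θ=72.4° here. β=26.3, B=38.6. 5·(0.6813 − sin(2π·0.6813)/(2π)) = 4.1296 → s = 33.1296
radial distance = base radius + s = 41 + 33.1296 = 74.1296

74.1296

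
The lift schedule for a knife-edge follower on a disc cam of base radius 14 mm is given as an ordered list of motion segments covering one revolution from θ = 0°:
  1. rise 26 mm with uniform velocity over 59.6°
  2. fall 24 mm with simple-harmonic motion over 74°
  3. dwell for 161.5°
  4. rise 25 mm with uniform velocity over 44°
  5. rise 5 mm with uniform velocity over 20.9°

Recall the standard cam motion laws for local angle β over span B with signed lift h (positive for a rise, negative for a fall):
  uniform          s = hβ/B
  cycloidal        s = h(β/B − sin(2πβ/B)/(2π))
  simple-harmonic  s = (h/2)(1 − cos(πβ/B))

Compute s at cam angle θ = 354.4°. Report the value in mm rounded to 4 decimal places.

seg 1 [0°–59.6°] uniform, h=26: full span → s += 26 → s = 26.0000
seg 2 [59.6°–133.6°] simple-harmonic, h=-24: full span → s += -24 → s = 2.0000
seg 3 [133.6°–295.1°] dwell: s stays 2.0000
seg 4 [295.1°–339.1°] uniform, h=25: full span → s += 25 → s = 27.0000
seg 5 [339.1°–360°] uniform, h=5: θ=354.4° here. β=15.3, B=20.9. 5·15.3/20.9 = 3.6603 → s = 30.6603

30.6603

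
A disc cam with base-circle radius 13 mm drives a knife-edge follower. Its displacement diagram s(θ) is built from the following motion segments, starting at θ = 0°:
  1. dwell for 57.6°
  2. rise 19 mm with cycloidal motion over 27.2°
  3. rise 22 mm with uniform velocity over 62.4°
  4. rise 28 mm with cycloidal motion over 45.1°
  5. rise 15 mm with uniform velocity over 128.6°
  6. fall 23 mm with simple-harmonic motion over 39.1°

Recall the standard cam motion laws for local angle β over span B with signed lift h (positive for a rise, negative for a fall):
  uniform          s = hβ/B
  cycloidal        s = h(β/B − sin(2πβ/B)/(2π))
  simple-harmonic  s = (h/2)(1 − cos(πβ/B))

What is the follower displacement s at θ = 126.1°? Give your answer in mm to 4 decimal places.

seg 1 [0°–57.6°] dwell: s stays 0.0000
seg 2 [57.6°–84.8°] cycloidal, h=19: full span → s += 19 → s = 19.0000
seg 3 [84.8°–147.2°] uniform, h=22: θ=126.1° here. β=41.3, B=62.4. 22·41.3/62.4 = 14.5609 → s = 33.5609

33.5609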